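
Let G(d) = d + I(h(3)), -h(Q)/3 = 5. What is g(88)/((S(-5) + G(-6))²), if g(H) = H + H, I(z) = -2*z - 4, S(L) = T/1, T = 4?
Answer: 11/36 ≈ 0.30556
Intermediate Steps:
h(Q) = -15 (h(Q) = -3*5 = -15)
S(L) = 4 (S(L) = 4/1 = 4*1 = 4)
I(z) = -4 - 2*z
G(d) = 26 + d (G(d) = d + (-4 - 2*(-15)) = d + (-4 + 30) = d + 26 = 26 + d)
g(H) = 2*H
g(88)/((S(-5) + G(-6))²) = (2*88)/((4 + (26 - 6))²) = 176/((4 + 20)²) = 176/(24²) = 176/576 = 176*(1/576) = 11/36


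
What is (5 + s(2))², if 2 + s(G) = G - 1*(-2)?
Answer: 49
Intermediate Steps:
s(G) = G (s(G) = -2 + (G - 1*(-2)) = -2 + (G + 2) = -2 + (2 + G) = G)
(5 + s(2))² = (5 + 2)² = 7² = 49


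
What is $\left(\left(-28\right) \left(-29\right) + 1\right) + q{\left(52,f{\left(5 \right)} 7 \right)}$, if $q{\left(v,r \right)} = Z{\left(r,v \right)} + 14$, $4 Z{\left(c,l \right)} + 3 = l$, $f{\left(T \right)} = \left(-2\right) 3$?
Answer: $\frac{3357}{4} \approx 839.25$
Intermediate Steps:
$f{\left(T \right)} = -6$
$Z{\left(c,l \right)} = - \frac{3}{4} + \frac{l}{4}$
$q{\left(v,r \right)} = \frac{53}{4} + \frac{v}{4}$ ($q{\left(v,r \right)} = \left(- \frac{3}{4} + \frac{v}{4}\right) + 14 = \frac{53}{4} + \frac{v}{4}$)
$\left(\left(-28\right) \left(-29\right) + 1\right) + q{\left(52,f{\left(5 \right)} 7 \right)} = \left(\left(-28\right) \left(-29\right) + 1\right) + \left(\frac{53}{4} + \frac{1}{4} \cdot 52\right) = \left(812 + 1\right) + \left(\frac{53}{4} + 13\right) = 813 + \frac{105}{4} = \frac{3357}{4}$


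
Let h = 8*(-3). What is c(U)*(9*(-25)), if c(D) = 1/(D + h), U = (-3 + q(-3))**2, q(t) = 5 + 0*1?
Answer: 45/4 ≈ 11.250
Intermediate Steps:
q(t) = 5 (q(t) = 5 + 0 = 5)
h = -24
U = 4 (U = (-3 + 5)**2 = 2**2 = 4)
c(D) = 1/(-24 + D) (c(D) = 1/(D - 24) = 1/(-24 + D))
c(U)*(9*(-25)) = (9*(-25))/(-24 + 4) = -225/(-20) = -1/20*(-225) = 45/4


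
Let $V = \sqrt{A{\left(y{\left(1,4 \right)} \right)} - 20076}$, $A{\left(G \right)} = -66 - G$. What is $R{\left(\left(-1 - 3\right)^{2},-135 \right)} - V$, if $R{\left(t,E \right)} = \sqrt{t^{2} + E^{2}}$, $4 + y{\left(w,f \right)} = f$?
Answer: $\sqrt{18481} - 3 i \sqrt{2238} \approx 135.94 - 141.92 i$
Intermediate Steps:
$y{\left(w,f \right)} = -4 + f$
$V = 3 i \sqrt{2238}$ ($V = \sqrt{\left(-66 - \left(-4 + 4\right)\right) - 20076} = \sqrt{\left(-66 - 0\right) - 20076} = \sqrt{\left(-66 + 0\right) - 20076} = \sqrt{-66 - 20076} = \sqrt{-20142} = 3 i \sqrt{2238} \approx 141.92 i$)
$R{\left(t,E \right)} = \sqrt{E^{2} + t^{2}}$
$R{\left(\left(-1 - 3\right)^{2},-135 \right)} - V = \sqrt{\left(-135\right)^{2} + \left(\left(-1 - 3\right)^{2}\right)^{2}} - 3 i \sqrt{2238} = \sqrt{18225 + \left(\left(-4\right)^{2}\right)^{2}} - 3 i \sqrt{2238} = \sqrt{18225 + 16^{2}} - 3 i \sqrt{2238} = \sqrt{18225 + 256} - 3 i \sqrt{2238} = \sqrt{18481} - 3 i \sqrt{2238}$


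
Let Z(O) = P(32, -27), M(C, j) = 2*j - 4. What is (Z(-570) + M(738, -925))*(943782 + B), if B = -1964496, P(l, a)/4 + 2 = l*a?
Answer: 5428157052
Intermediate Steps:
P(l, a) = -8 + 4*a*l (P(l, a) = -8 + 4*(l*a) = -8 + 4*(a*l) = -8 + 4*a*l)
M(C, j) = -4 + 2*j
Z(O) = -3464 (Z(O) = -8 + 4*(-27)*32 = -8 - 3456 = -3464)
(Z(-570) + M(738, -925))*(943782 + B) = (-3464 + (-4 + 2*(-925)))*(943782 - 1964496) = (-3464 + (-4 - 1850))*(-1020714) = (-3464 - 1854)*(-1020714) = -5318*(-1020714) = 5428157052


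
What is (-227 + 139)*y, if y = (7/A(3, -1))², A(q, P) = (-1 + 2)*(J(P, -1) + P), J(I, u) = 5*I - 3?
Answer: -4312/81 ≈ -53.235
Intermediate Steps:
J(I, u) = -3 + 5*I
A(q, P) = -3 + 6*P (A(q, P) = (-1 + 2)*((-3 + 5*P) + P) = 1*(-3 + 6*P) = -3 + 6*P)
y = 49/81 (y = (7/(-3 + 6*(-1)))² = (7/(-3 - 6))² = (7/(-9))² = (7*(-⅑))² = (-7/9)² = 49/81 ≈ 0.60494)
(-227 + 139)*y = (-227 + 139)*(49/81) = -88*49/81 = -4312/81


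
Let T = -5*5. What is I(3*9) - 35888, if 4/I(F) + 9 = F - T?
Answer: -1543180/43 ≈ -35888.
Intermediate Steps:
T = -25
I(F) = 4/(16 + F) (I(F) = 4/(-9 + (F - 1*(-25))) = 4/(-9 + (F + 25)) = 4/(-9 + (25 + F)) = 4/(16 + F))
I(3*9) - 35888 = 4/(16 + 3*9) - 35888 = 4/(16 + 27) - 35888 = 4/43 - 35888 = -1543180/43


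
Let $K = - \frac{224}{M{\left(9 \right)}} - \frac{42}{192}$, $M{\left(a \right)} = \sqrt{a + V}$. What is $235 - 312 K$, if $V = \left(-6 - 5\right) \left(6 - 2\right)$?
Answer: $\frac{1213}{4} - \frac{9984 i \sqrt{35}}{5} \approx 303.25 - 11813.0 i$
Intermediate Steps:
$V = -44$ ($V = \left(-11\right) 4 = -44$)
$M{\left(a \right)} = \sqrt{-44 + a}$ ($M{\left(a \right)} = \sqrt{a - 44} = \sqrt{-44 + a}$)
$K = - \frac{7}{32} + \frac{32 i \sqrt{35}}{5}$ ($K = - \frac{224}{\sqrt{-44 + 9}} - \frac{42}{192} = - \frac{224}{\sqrt{-35}} - \frac{7}{32} = - \frac{224}{i \sqrt{35}} - \frac{7}{32} = - 224 \left(- \frac{i \sqrt{35}}{35}\right) - \frac{7}{32} = \frac{32 i \sqrt{35}}{5} - \frac{7}{32} = - \frac{7}{32} + \frac{32 i \sqrt{35}}{5} \approx -0.21875 + 37.863 i$)
$235 - 312 K = 235 - 312 \left(- \frac{7}{32} + \frac{32 i \sqrt{35}}{5}\right) = 235 + \left(\frac{273}{4} - \frac{9984 i \sqrt{35}}{5}\right) = \frac{1213}{4} - \frac{9984 i \sqrt{35}}{5}$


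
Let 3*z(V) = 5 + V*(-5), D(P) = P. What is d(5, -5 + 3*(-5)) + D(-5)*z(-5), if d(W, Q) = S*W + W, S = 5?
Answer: -20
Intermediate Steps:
d(W, Q) = 6*W (d(W, Q) = 5*W + W = 6*W)
z(V) = 5/3 - 5*V/3 (z(V) = (5 + V*(-5))/3 = (5 - 5*V)/3 = 5/3 - 5*V/3)
d(5, -5 + 3*(-5)) + D(-5)*z(-5) = 6*5 - 5*(5/3 - 5/3*(-5)) = 30 - 5*(5/3 + 25/3) = 30 - 5*10 = 30 - 50 = -20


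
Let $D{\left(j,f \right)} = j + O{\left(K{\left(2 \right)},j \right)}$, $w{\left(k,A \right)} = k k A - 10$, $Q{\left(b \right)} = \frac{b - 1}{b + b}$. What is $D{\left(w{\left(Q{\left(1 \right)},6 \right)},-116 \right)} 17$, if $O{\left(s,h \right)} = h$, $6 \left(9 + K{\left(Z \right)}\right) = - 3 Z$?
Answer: $-340$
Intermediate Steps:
$K{\left(Z \right)} = -9 - \frac{Z}{2}$ ($K{\left(Z \right)} = -9 + \frac{\left(-3\right) Z}{6} = -9 - \frac{Z}{2}$)
$Q{\left(b \right)} = \frac{-1 + b}{2 b}$
$w{\left(k,A \right)} = -10 + A k^{2}$ ($w{\left(k,A \right)} = k^{2} A - 10 = A k^{2} - 10 = -10 + A k^{2}$)
$D{\left(j,f \right)} = 2 j$ ($D{\left(j,f \right)} = j + j = 2 j$)
$D{\left(w{\left(Q{\left(1 \right)},6 \right)},-116 \right)} 17 = 2 \left(-10 + 6 \left(\frac{-1 + 1}{2 \cdot 1}\right)^{2}\right) 17 = 2 \left(-10 + 6 \left(\frac{1}{2} \cdot 1 \cdot 0\right)^{2}\right) 17 = 2 \left(-10 + 6 \cdot 0^{2}\right) 17 = 2 \left(-10 + 6 \cdot 0\right) 17 = 2 \left(-10 + 0\right) 17 = 2 \left(-10\right) 17 = \left(-20\right) 17 = -340$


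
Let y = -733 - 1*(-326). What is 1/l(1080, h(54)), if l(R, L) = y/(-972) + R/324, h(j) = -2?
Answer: 972/3647 ≈ 0.26652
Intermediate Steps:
y = -407 (y = -733 + 326 = -407)
l(R, L) = 407/972 + R/324 (l(R, L) = -407/(-972) + R/324 = -407*(-1/972) + R*(1/324) = 407/972 + R/324)
1/l(1080, h(54)) = 1/(407/972 + (1/324)*1080) = 1/(407/972 + 10/3) = 1/(3647/972) = 972/3647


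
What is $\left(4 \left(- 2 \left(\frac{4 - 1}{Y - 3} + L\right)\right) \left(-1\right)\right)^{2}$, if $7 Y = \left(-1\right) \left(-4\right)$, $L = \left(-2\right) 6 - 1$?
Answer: $\frac{3748096}{289} \approx 12969.0$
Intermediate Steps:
$L = -13$ ($L = -12 - 1 = -13$)
$Y = \frac{4}{7}$ ($Y = \frac{\left(-1\right) \left(-4\right)}{7} = \frac{1}{7} \cdot 4 = \frac{4}{7} \approx 0.57143$)
$\left(4 \left(- 2 \left(\frac{4 - 1}{Y - 3} + L\right)\right) \left(-1\right)\right)^{2} = \left(4 \left(- 2 \left(\frac{4 - 1}{\frac{4}{7} - 3} - 13\right)\right) \left(-1\right)\right)^{2} = \left(4 \left(- 2 \left(\frac{3}{- \frac{17}{7}} - 13\right)\right) \left(-1\right)\right)^{2} = \left(4 \left(- 2 \left(3 \left(- \frac{7}{17}\right) - 13\right)\right) \left(-1\right)\right)^{2} = \left(4 \left(- 2 \left(- \frac{21}{17} - 13\right)\right) \left(-1\right)\right)^{2} = \left(4 \left(\left(-2\right) \left(- \frac{242}{17}\right)\right) \left(-1\right)\right)^{2} = \left(4 \cdot \frac{484}{17} \left(-1\right)\right)^{2} = \left(\frac{1936}{17} \left(-1\right)\right)^{2} = \left(- \frac{1936}{17}\right)^{2} = \frac{3748096}{289}$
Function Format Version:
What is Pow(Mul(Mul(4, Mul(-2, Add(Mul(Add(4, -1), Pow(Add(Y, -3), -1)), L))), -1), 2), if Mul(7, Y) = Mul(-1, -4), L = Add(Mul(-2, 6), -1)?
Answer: Rational(3748096, 289) ≈ 12969.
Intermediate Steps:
L = -13 (L = Add(-12, -1) = -13)
Y = Rational(4, 7) (Y = Mul(Rational(1, 7), Mul(-1, -4)) = Mul(Rational(1, 7), 4) = Rational(4, 7) ≈ 0.57143)
Pow(Mul(Mul(4, Mul(-2, Add(Mul(Add(4, -1), Pow(Add(Y, -3), -1)), L))), -1), 2) = Pow(Mul(Mul(4, Mul(-2, Add(Mul(Add(4, -1), Pow(Add(Rational(4, 7), -3), -1)), -13))), -1), 2) = Pow(Mul(Mul(4, Mul(-2, Add(Mul(3, Pow(Rational(-17, 7), -1)), -13))), -1), 2) = Pow(Mul(Mul(4, Mul(-2, Add(Mul(3, Rational(-7, 17)), -13))), -1), 2) = Pow(Mul(Mul(4, Mul(-2, Add(Rational(-21, 17), -13))), -1), 2) = Pow(Mul(Mul(4, Mul(-2, Rational(-242, 17))), -1), 2) = Pow(Mul(Mul(4, Rational(484, 17)), -1), 2) = Pow(Mul(Rational(1936, 17), -1), 2) = Pow(Rational(-1936, 17), 2) = Rational(3748096, 289)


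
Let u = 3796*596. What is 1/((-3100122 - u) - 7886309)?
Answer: -1/13248847 ≈ -7.5478e-8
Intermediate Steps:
u = 2262416
1/((-3100122 - u) - 7886309) = 1/((-3100122 - 1*2262416) - 7886309) = 1/((-3100122 - 2262416) - 7886309) = 1/(-5362538 - 7886309) = 1/(-13248847) = -1/13248847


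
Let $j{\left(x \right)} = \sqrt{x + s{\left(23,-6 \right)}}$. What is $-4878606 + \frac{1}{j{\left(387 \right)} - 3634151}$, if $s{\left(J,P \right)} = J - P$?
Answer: $- \frac{64432010400516837461}{13207053490385} - \frac{4 \sqrt{26}}{13207053490385} \approx -4.8786 \cdot 10^{6}$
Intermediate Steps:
$j{\left(x \right)} = \sqrt{29 + x}$ ($j{\left(x \right)} = \sqrt{x + \left(23 - -6\right)} = \sqrt{x + \left(23 + 6\right)} = \sqrt{x + 29} = \sqrt{29 + x}$)
$-4878606 + \frac{1}{j{\left(387 \right)} - 3634151} = -4878606 + \frac{1}{\sqrt{29 + 387} - 3634151} = -4878606 + \frac{1}{\sqrt{416} - 3634151} = -4878606 + \frac{1}{4 \sqrt{26} - 3634151} = -4878606 + \frac{1}{-3634151 + 4 \sqrt{26}}$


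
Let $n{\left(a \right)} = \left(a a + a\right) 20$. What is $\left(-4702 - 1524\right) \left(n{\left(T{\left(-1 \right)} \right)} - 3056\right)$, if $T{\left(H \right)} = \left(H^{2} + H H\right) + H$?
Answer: $18777616$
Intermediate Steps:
$T{\left(H \right)} = H + 2 H^{2}$ ($T{\left(H \right)} = \left(H^{2} + H^{2}\right) + H = 2 H^{2} + H = H + 2 H^{2}$)
$n{\left(a \right)} = 20 a + 20 a^{2}$ ($n{\left(a \right)} = \left(a^{2} + a\right) 20 = \left(a + a^{2}\right) 20 = 20 a + 20 a^{2}$)
$\left(-4702 - 1524\right) \left(n{\left(T{\left(-1 \right)} \right)} - 3056\right) = \left(-4702 - 1524\right) \left(20 \left(- (1 + 2 \left(-1\right))\right) \left(1 - \left(1 + 2 \left(-1\right)\right)\right) - 3056\right) = - 6226 \left(20 \left(- (1 - 2)\right) \left(1 - \left(1 - 2\right)\right) - 3056\right) = - 6226 \left(20 \left(\left(-1\right) \left(-1\right)\right) \left(1 - -1\right) - 3056\right) = - 6226 \left(20 \cdot 1 \left(1 + 1\right) - 3056\right) = - 6226 \left(20 \cdot 1 \cdot 2 - 3056\right) = - 6226 \left(40 - 3056\right) = \left(-6226\right) \left(-3016\right) = 18777616$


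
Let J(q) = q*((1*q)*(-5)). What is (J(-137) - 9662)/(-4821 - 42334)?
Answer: 103507/47155 ≈ 2.1950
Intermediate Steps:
J(q) = -5*q² (J(q) = q*(q*(-5)) = q*(-5*q) = -5*q²)
(J(-137) - 9662)/(-4821 - 42334) = (-5*(-137)² - 9662)/(-4821 - 42334) = (-5*18769 - 9662)/(-47155) = (-93845 - 9662)*(-1/47155) = -103507*(-1/47155) = 103507/47155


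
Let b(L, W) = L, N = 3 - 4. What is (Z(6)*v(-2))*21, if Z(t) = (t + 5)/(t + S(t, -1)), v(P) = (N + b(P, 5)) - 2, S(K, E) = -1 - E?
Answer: -385/2 ≈ -192.50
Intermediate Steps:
N = -1
v(P) = -3 + P (v(P) = (-1 + P) - 2 = -3 + P)
Z(t) = (5 + t)/t (Z(t) = (t + 5)/(t + (-1 - 1*(-1))) = (5 + t)/(t + (-1 + 1)) = (5 + t)/(t + 0) = (5 + t)/t)
(Z(6)*v(-2))*21 = (((5 + 6)/6)*(-3 - 2))*21 = (((⅙)*11)*(-5))*21 = ((11/6)*(-5))*21 = -55/6*21 = -385/2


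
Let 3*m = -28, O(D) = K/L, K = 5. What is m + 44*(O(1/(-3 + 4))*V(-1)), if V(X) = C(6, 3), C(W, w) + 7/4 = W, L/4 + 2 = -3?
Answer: -673/12 ≈ -56.083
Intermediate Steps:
L = -20 (L = -8 + 4*(-3) = -8 - 12 = -20)
C(W, w) = -7/4 + W
V(X) = 17/4 (V(X) = -7/4 + 6 = 17/4)
O(D) = -¼ (O(D) = 5/(-20) = 5*(-1/20) = -¼)
m = -28/3 (m = (⅓)*(-28) = -28/3 ≈ -9.3333)
m + 44*(O(1/(-3 + 4))*V(-1)) = -28/3 + 44*(-¼*17/4) = -28/3 + 44*(-17/16) = -28/3 - 187/4 = -673/12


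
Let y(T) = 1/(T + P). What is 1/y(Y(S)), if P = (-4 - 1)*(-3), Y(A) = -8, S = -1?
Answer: 7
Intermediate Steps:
P = 15 (P = -5*(-3) = 15)
y(T) = 1/(15 + T) (y(T) = 1/(T + 15) = 1/(15 + T))
1/y(Y(S)) = 1/(1/(15 - 8)) = 1/(1/7) = 7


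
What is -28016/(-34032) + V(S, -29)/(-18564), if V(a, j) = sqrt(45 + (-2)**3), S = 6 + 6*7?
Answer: 1751/2127 - sqrt(37)/18564 ≈ 0.82290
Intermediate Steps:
S = 48 (S = 6 + 42 = 48)
V(a, j) = sqrt(37) (V(a, j) = sqrt(45 - 8) = sqrt(37))
-28016/(-34032) + V(S, -29)/(-18564) = -28016/(-34032) + sqrt(37)/(-18564) = -28016*(-1/34032) + sqrt(37)*(-1/18564) = 1751/2127 - sqrt(37)/18564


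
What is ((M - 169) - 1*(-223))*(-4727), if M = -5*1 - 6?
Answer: -203261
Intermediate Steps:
M = -11 (M = -5 - 6 = -11)
((M - 169) - 1*(-223))*(-4727) = ((-11 - 169) - 1*(-223))*(-4727) = (-180 + 223)*(-4727) = 43*(-4727) = -203261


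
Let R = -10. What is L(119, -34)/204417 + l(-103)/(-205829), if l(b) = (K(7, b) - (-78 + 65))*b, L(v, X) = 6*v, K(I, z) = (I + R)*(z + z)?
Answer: 4477545329/14024982231 ≈ 0.31925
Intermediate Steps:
K(I, z) = 2*z*(-10 + I) (K(I, z) = (I - 10)*(z + z) = (-10 + I)*(2*z) = 2*z*(-10 + I))
l(b) = b*(13 - 6*b) (l(b) = (2*b*(-10 + 7) - (-78 + 65))*b = (2*b*(-3) - 1*(-13))*b = (-6*b + 13)*b = (13 - 6*b)*b = b*(13 - 6*b))
L(119, -34)/204417 + l(-103)/(-205829) = (6*119)/204417 - 103*(13 - 6*(-103))/(-205829) = 714*(1/204417) - 103*(13 + 618)*(-1/205829) = 238/68139 - 103*631*(-1/205829) = 238/68139 - 64993*(-1/205829) = 238/68139 + 64993/205829 = 4477545329/14024982231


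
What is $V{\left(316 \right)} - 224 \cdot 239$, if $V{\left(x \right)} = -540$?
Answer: $-54076$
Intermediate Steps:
$V{\left(316 \right)} - 224 \cdot 239 = -540 - 224 \cdot 239 = -540 - 53536 = -54076$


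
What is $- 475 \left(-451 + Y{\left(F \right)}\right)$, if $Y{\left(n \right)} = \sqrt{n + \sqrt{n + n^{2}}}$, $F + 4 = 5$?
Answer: $214225 - 475 \sqrt{1 + \sqrt{2}} \approx 2.1349 \cdot 10^{5}$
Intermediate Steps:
$F = 1$ ($F = -4 + 5 = 1$)
$- 475 \left(-451 + Y{\left(F \right)}\right) = - 475 \left(-451 + \sqrt{1 + \sqrt{1 \left(1 + 1\right)}}\right) = - 475 \left(-451 + \sqrt{1 + \sqrt{1 \cdot 2}}\right) = - 475 \left(-451 + \sqrt{1 + \sqrt{2}}\right) = 214225 - 475 \sqrt{1 + \sqrt{2}}$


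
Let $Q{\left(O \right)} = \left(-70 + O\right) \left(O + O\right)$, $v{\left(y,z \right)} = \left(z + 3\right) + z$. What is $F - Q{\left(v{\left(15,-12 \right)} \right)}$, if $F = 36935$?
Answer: $33113$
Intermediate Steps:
$v{\left(y,z \right)} = 3 + 2 z$ ($v{\left(y,z \right)} = \left(3 + z\right) + z = 3 + 2 z$)
$Q{\left(O \right)} = 2 O \left(-70 + O\right)$ ($Q{\left(O \right)} = \left(-70 + O\right) 2 O = 2 O \left(-70 + O\right)$)
$F - Q{\left(v{\left(15,-12 \right)} \right)} = 36935 - 2 \left(3 + 2 \left(-12\right)\right) \left(-70 + \left(3 + 2 \left(-12\right)\right)\right) = 36935 - 2 \left(3 - 24\right) \left(-70 + \left(3 - 24\right)\right) = 36935 - 2 \left(-21\right) \left(-70 - 21\right) = 36935 - 2 \left(-21\right) \left(-91\right) = 36935 - 3822 = 33113$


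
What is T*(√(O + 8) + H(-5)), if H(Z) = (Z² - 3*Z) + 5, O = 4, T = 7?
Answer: 315 + 14*√3 ≈ 339.25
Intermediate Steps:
H(Z) = 5 + Z² - 3*Z
T*(√(O + 8) + H(-5)) = 7*(√(4 + 8) + (5 + (-5)² - 3*(-5))) = 7*(√12 + (5 + 25 + 15)) = 7*(2*√3 + 45) = 7*(45 + 2*√3) = 315 + 14*√3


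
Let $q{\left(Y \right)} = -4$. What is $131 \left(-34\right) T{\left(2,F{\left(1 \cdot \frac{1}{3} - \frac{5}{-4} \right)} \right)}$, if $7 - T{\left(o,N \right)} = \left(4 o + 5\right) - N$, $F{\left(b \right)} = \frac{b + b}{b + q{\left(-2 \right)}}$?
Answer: $\frac{944248}{29} \approx 32560.0$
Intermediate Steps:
$F{\left(b \right)} = \frac{2 b}{-4 + b}$ ($F{\left(b \right)} = \frac{b + b}{b - 4} = \frac{2 b}{-4 + b}$)
$T{\left(o,N \right)} = 2 + N - 4 o$ ($T{\left(o,N \right)} = 7 - \left(\left(4 o + 5\right) - N\right) = 7 - \left(\left(5 + 4 o\right) - N\right) = 7 - \left(5 - N + 4 o\right) = 2 + N - 4 o$)
$131 \left(-34\right) T{\left(2,F{\left(1 \cdot \frac{1}{3} - \frac{5}{-4} \right)} \right)} = 131 \left(-34\right) \left(2 + \frac{2 \left(1 \cdot \frac{1}{3} - \frac{5}{-4}\right)}{-4 + \left(1 \cdot \frac{1}{3} - \frac{5}{-4}\right)} - 8\right) = - 4454 \left(2 + \frac{2 \left(1 \cdot \frac{1}{3} - - \frac{5}{4}\right)}{-4 + \left(1 \cdot \frac{1}{3} - - \frac{5}{4}\right)} - 8\right) = - 4454 \left(2 + \frac{2 \left(\frac{1}{3} + \frac{5}{4}\right)}{-4 + \left(\frac{1}{3} + \frac{5}{4}\right)} - 8\right) = - 4454 \left(2 + 2 \cdot \frac{19}{12} \frac{1}{-4 + \frac{19}{12}} - 8\right) = - 4454 \left(2 + 2 \cdot \frac{19}{12} \frac{1}{- \frac{29}{12}} - 8\right) = - 4454 \left(2 + 2 \cdot \frac{19}{12} \left(- \frac{12}{29}\right) - 8\right) = - 4454 \left(2 - \frac{38}{29} - 8\right) = \left(-4454\right) \left(- \frac{212}{29}\right) = \frac{944248}{29}$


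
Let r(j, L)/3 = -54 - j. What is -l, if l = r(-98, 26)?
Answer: -132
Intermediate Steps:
r(j, L) = -162 - 3*j (r(j, L) = 3*(-54 - j) = -162 - 3*j)
l = 132 (l = -162 - 3*(-98) = -162 + 294 = 132)
-l = -1*132 = -132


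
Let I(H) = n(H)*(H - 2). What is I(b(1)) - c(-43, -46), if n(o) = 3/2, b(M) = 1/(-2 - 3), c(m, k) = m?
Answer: 397/10 ≈ 39.700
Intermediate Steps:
b(M) = -⅕ (b(M) = 1/(-5) = -⅕)
n(o) = 3/2 (n(o) = 3*(½) = 3/2)
I(H) = -3 + 3*H/2 (I(H) = 3*(H - 2)/2 = 3*(-2 + H)/2 = -3 + 3*H/2)
I(b(1)) - c(-43, -46) = (-3 + (3/2)*(-⅕)) - 1*(-43) = (-3 - 3/10) + 43 = -33/10 + 43 = 397/10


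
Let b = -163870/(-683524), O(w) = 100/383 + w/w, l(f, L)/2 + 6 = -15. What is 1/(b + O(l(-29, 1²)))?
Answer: 130894846/196452151 ≈ 0.66629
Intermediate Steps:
l(f, L) = -42 (l(f, L) = -12 + 2*(-15) = -12 - 30 = -42)
O(w) = 483/383 (O(w) = 100*(1/383) + 1 = 100/383 + 1 = 483/383)
b = 81935/341762 (b = -163870*(-1/683524) = 81935/341762 ≈ 0.23974)
1/(b + O(l(-29, 1²))) = 1/(81935/341762 + 483/383) = 1/(196452151/130894846) = 130894846/196452151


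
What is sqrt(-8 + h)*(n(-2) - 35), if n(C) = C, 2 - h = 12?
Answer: -111*I*sqrt(2) ≈ -156.98*I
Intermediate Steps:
h = -10 (h = 2 - 1*12 = 2 - 12 = -10)
sqrt(-8 + h)*(n(-2) - 35) = sqrt(-8 - 10)*(-2 - 35) = sqrt(-18)*(-37) = (3*I*sqrt(2))*(-37) = -111*I*sqrt(2)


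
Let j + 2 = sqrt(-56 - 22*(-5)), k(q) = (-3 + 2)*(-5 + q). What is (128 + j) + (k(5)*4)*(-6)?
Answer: 126 + 3*sqrt(6) ≈ 133.35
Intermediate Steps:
k(q) = 5 - q (k(q) = -(-5 + q) = 5 - q)
j = -2 + 3*sqrt(6) (j = -2 + sqrt(-56 - 22*(-5)) = -2 + sqrt(-56 + 110) = -2 + sqrt(54) = -2 + 3*sqrt(6) ≈ 5.3485)
(128 + j) + (k(5)*4)*(-6) = (128 + (-2 + 3*sqrt(6))) + ((5 - 1*5)*4)*(-6) = (126 + 3*sqrt(6)) + ((5 - 5)*4)*(-6) = (126 + 3*sqrt(6)) + (0*4)*(-6) = (126 + 3*sqrt(6)) + 0*(-6) = (126 + 3*sqrt(6)) + 0 = 126 + 3*sqrt(6)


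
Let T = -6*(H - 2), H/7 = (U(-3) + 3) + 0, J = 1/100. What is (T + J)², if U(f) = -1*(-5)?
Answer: 1049695201/10000 ≈ 1.0497e+5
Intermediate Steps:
U(f) = 5
J = 1/100 ≈ 0.010000
H = 56 (H = 7*((5 + 3) + 0) = 7*(8 + 0) = 7*8 = 56)
T = -324 (T = -6*(56 - 2) = -6*54 = -324)
(T + J)² = (-324 + 1/100)² = (-32399/100)² = 1049695201/10000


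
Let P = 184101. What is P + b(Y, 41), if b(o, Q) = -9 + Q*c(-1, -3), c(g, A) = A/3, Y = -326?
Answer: 184051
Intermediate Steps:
c(g, A) = A/3 (c(g, A) = A*(⅓) = A/3)
b(o, Q) = -9 - Q (b(o, Q) = -9 + Q*((⅓)*(-3)) = -9 + Q*(-1) = -9 - Q)
P + b(Y, 41) = 184101 + (-9 - 1*41) = 184101 + (-9 - 41) = 184101 - 50 = 184051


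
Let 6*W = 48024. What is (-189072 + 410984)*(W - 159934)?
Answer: -33715090160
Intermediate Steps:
W = 8004 (W = (⅙)*48024 = 8004)
(-189072 + 410984)*(W - 159934) = (-189072 + 410984)*(8004 - 159934) = 221912*(-151930) = -33715090160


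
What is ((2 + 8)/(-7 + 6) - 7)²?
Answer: 289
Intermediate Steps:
((2 + 8)/(-7 + 6) - 7)² = (10/(-1) - 7)² = (10*(-1) - 7)² = (-10 - 7)² = (-17)² = 289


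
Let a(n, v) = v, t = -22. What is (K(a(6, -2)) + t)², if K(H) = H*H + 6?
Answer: 144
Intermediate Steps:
K(H) = 6 + H² (K(H) = H² + 6 = 6 + H²)
(K(a(6, -2)) + t)² = ((6 + (-2)²) - 22)² = ((6 + 4) - 22)² = (10 - 22)² = (-12)² = 144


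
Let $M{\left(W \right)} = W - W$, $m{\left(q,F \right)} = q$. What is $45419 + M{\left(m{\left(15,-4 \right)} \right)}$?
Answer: $45419$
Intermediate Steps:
$M{\left(W \right)} = 0$
$45419 + M{\left(m{\left(15,-4 \right)} \right)} = 45419 + 0 = 45419$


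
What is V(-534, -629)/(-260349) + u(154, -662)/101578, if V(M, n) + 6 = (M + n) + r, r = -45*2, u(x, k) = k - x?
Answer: -42279041/13222865361 ≈ -0.0031974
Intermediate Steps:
r = -90
V(M, n) = -96 + M + n (V(M, n) = -6 + ((M + n) - 90) = -6 + (-90 + M + n) = -96 + M + n)
V(-534, -629)/(-260349) + u(154, -662)/101578 = (-96 - 534 - 629)/(-260349) + (-662 - 1*154)/101578 = -1259*(-1/260349) + (-662 - 154)*(1/101578) = 1259/260349 - 816*1/101578 = 1259/260349 - 408/50789 = -42279041/13222865361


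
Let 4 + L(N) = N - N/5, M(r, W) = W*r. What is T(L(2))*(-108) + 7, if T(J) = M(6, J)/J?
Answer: -641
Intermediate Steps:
L(N) = -4 + 4*N/5 (L(N) = -4 + (N - N/5) = -4 + 4*N/5)
T(J) = 6 (T(J) = (J*6)/J = (6*J)/J = 6)
T(L(2))*(-108) + 7 = 6*(-108) + 7 = -648 + 7 = -641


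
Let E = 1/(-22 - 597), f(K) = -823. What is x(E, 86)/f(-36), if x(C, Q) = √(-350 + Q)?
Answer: -2*I*√66/823 ≈ -0.019742*I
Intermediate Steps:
E = -1/619 (E = 1/(-619) = -1/619 ≈ -0.0016155)
x(E, 86)/f(-36) = √(-350 + 86)/(-823) = √(-264)*(-1/823) = (2*I*√66)*(-1/823) = -2*I*√66/823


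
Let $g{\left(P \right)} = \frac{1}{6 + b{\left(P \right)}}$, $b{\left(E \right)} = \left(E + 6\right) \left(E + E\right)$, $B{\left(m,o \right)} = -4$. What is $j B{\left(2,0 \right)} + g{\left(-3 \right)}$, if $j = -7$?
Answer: $\frac{335}{12} \approx 27.917$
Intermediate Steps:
$b{\left(E \right)} = 2 E \left(6 + E\right)$ ($b{\left(E \right)} = \left(6 + E\right) 2 E = 2 E \left(6 + E\right)$)
$g{\left(P \right)} = \frac{1}{6 + 2 P \left(6 + P\right)}$
$j B{\left(2,0 \right)} + g{\left(-3 \right)} = \left(-7\right) \left(-4\right) + \frac{1}{2 \left(3 - 3 \left(6 - 3\right)\right)} = 28 + \frac{1}{2 \left(3 - 9\right)} = 28 + \frac{1}{2 \left(-6\right)} = 28 + \frac{1}{2} \left(- \frac{1}{6}\right) = 28 - \frac{1}{12} = \frac{335}{12}$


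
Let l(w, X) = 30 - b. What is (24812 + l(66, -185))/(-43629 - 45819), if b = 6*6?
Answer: -12403/44724 ≈ -0.27732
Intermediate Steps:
b = 36
l(w, X) = -6 (l(w, X) = 30 - 1*36 = 30 - 36 = -6)
(24812 + l(66, -185))/(-43629 - 45819) = (24812 - 6)/(-43629 - 45819) = 24806/(-89448) = 24806*(-1/89448) = -12403/44724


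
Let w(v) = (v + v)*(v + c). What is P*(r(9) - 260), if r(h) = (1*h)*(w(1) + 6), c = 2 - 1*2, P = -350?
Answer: 65800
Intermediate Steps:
c = 0 (c = 2 - 2 = 0)
w(v) = 2*v**2 (w(v) = (v + v)*(v + 0) = (2*v)*v = 2*v**2)
r(h) = 8*h (r(h) = (1*h)*(2*1**2 + 6) = h*(2*1 + 6) = h*(2 + 6) = h*8 = 8*h)
P*(r(9) - 260) = -350*(8*9 - 260) = -350*(72 - 260) = -350*(-188) = 65800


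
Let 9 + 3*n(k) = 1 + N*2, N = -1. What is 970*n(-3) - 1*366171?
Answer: -1108213/3 ≈ -3.6940e+5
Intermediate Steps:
n(k) = -10/3 (n(k) = -3 + (1 - 1*2)/3 = -3 + (1 - 2)/3 = -3 + (⅓)*(-1) = -3 - ⅓ = -10/3)
970*n(-3) - 1*366171 = 970*(-10/3) - 1*366171 = -9700/3 - 366171 = -1108213/3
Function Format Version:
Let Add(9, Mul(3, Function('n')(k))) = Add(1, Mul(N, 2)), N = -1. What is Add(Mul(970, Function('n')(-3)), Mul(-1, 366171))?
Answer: Rational(-1108213, 3) ≈ -3.6940e+5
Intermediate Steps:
Function('n')(k) = Rational(-10, 3) (Function('n')(k) = Add(-3, Mul(Rational(1, 3), Add(1, Mul(-1, 2)))) = Add(-3, Mul(Rational(1, 3), Add(1, -2))) = Add(-3, Mul(Rational(1, 3), -1)) = Add(-3, Rational(-1, 3)) = Rational(-10, 3))
Add(Mul(970, Function('n')(-3)), Mul(-1, 366171)) = Add(Mul(970, Rational(-10, 3)), Mul(-1, 366171)) = Add(Rational(-9700, 3), -366171) = Rational(-1108213, 3)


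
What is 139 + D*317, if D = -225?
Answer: -71186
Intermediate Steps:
139 + D*317 = 139 - 225*317 = 139 - 71325 = -71186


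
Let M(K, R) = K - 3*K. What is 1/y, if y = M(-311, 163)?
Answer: 1/622 ≈ 0.0016077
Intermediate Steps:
M(K, R) = -2*K
y = 622 (y = -2*(-311) = 622)
1/y = 1/622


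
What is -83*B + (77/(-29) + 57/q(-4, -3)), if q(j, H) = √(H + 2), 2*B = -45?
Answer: 108161/58 - 57*I ≈ 1864.8 - 57.0*I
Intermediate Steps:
B = -45/2 (B = (½)*(-45) = -45/2 ≈ -22.500)
q(j, H) = √(2 + H)
-83*B + (77/(-29) + 57/q(-4, -3)) = -83*(-45/2) + (77/(-29) + 57/(√(2 - 3))) = 3735/2 + (77*(-1/29) + 57/(√(-1))) = 3735/2 + (-77/29 + 57/I) = 3735/2 + (-77/29 + 57*(-I)) = 3735/2 + (-77/29 - 57*I) = 108161/58 - 57*I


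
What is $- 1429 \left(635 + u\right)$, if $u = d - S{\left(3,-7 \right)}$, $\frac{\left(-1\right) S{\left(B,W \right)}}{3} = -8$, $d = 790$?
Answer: $-2002029$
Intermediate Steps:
$S{\left(B,W \right)} = 24$ ($S{\left(B,W \right)} = \left(-3\right) \left(-8\right) = 24$)
$u = 766$ ($u = 790 - 24 = 766$)
$- 1429 \left(635 + u\right) = - 1429 \left(635 + 766\right) = \left(-1429\right) 1401 = -2002029$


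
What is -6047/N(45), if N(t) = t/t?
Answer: -6047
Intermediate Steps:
N(t) = 1
-6047/N(45) = -6047/1 = -6047*1 = -6047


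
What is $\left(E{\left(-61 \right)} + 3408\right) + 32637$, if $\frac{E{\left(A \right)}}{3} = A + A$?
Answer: $35679$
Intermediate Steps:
$E{\left(A \right)} = 6 A$ ($E{\left(A \right)} = 3 \left(A + A\right) = 3 \cdot 2 A = 6 A$)
$\left(E{\left(-61 \right)} + 3408\right) + 32637 = \left(6 \left(-61\right) + 3408\right) + 32637 = \left(-366 + 3408\right) + 32637 = 3042 + 32637 = 35679$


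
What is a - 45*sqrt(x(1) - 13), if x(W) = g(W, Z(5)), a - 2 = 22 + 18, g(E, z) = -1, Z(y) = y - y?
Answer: 42 - 45*I*sqrt(14) ≈ 42.0 - 168.37*I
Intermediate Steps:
Z(y) = 0
a = 42 (a = 2 + (22 + 18) = 2 + 40 = 42)
x(W) = -1
a - 45*sqrt(x(1) - 13) = 42 - 45*sqrt(-1 - 13) = 42 - 45*I*sqrt(14)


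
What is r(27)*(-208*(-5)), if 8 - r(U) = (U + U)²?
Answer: -3024320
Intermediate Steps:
r(U) = 8 - 4*U² (r(U) = 8 - (U + U)² = 8 - (2*U)² = 8 - 4*U²)
r(27)*(-208*(-5)) = (8 - 4*27²)*(-208*(-5)) = (8 - 4*729)*1040 = (8 - 2916)*1040 = -2908*1040 = -3024320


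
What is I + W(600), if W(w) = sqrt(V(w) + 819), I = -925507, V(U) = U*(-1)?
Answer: -925507 + sqrt(219) ≈ -9.2549e+5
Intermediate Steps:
V(U) = -U
W(w) = sqrt(819 - w) (W(w) = sqrt(-w + 819) = sqrt(819 - w))
I + W(600) = -925507 + sqrt(819 - 1*600) = -925507 + sqrt(819 - 600) = -925507 + sqrt(219)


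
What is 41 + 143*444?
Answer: 63533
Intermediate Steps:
41 + 143*444 = 41 + 63492 = 63533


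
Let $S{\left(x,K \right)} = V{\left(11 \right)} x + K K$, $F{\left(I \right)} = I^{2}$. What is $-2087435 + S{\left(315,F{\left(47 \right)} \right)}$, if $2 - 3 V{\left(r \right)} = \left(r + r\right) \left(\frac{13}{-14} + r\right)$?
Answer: $2769191$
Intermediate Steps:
$V{\left(r \right)} = \frac{2}{3} - \frac{2 r \left(- \frac{13}{14} + r\right)}{3}$ ($V{\left(r \right)} = \frac{2}{3} - \frac{\left(r + r\right) \left(\frac{13}{-14} + r\right)}{3} = \frac{2}{3} - \frac{2 r \left(13 \left(- \frac{1}{14}\right) + r\right)}{3} = \frac{2}{3} - \frac{2 r \left(- \frac{13}{14} + r\right)}{3}$)
$S{\left(x,K \right)} = K^{2} - \frac{1537 x}{21}$ ($S{\left(x,K \right)} = \left(\frac{2}{3} - \frac{2 \cdot 11^{2}}{3} + \frac{13}{21} \cdot 11\right) x + K K = \left(\frac{2}{3} - \frac{242}{3} + \frac{143}{21}\right) x + K^{2} = - \frac{1537 x}{21} + K^{2} = K^{2} - \frac{1537 x}{21}$)
$-2087435 + S{\left(315,F{\left(47 \right)} \right)} = -2087435 + \left(\left(47^{2}\right)^{2} - 23055\right) = -2087435 - \left(23055 - 2209^{2}\right) = -2087435 + \left(4879681 - 23055\right) = -2087435 + 4856626 = 2769191$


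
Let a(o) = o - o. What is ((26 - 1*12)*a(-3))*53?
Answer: 0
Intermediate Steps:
a(o) = 0
((26 - 1*12)*a(-3))*53 = ((26 - 1*12)*0)*53 = ((26 - 12)*0)*53 = (14*0)*53 = 0*53 = 0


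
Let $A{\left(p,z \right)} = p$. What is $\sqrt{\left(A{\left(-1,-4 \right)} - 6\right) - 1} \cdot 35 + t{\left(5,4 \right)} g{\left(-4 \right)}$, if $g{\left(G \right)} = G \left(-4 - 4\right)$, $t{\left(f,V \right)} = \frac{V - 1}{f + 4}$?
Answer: $\frac{32}{3} + 70 i \sqrt{2} \approx 10.667 + 98.995 i$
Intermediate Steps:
$t{\left(f,V \right)} = \frac{-1 + V}{4 + f}$
$g{\left(G \right)} = - 8 G$ ($g{\left(G \right)} = G \left(-8\right) = - 8 G$)
$\sqrt{\left(A{\left(-1,-4 \right)} - 6\right) - 1} \cdot 35 + t{\left(5,4 \right)} g{\left(-4 \right)} = \sqrt{\left(-1 - 6\right) - 1} \cdot 35 + \frac{-1 + 4}{4 + 5} \left(\left(-8\right) \left(-4\right)\right) = \sqrt{-7 - 1} \cdot 35 + \frac{1}{9} \cdot 3 \cdot 32 = \sqrt{-8} \cdot 35 + \frac{1}{9} \cdot 3 \cdot 32 = 2 i \sqrt{2} \cdot 35 + \frac{1}{3} \cdot 32 = 70 i \sqrt{2} + \frac{32}{3} = \frac{32}{3} + 70 i \sqrt{2}$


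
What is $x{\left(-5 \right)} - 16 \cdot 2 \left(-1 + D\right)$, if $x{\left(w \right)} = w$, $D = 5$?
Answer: $-133$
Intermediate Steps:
$x{\left(-5 \right)} - 16 \cdot 2 \left(-1 + D\right) = -5 - 16 \cdot 2 \left(-1 + 5\right) = -5 - 16 \cdot 2 \cdot 4 = -5 - 128 = -133$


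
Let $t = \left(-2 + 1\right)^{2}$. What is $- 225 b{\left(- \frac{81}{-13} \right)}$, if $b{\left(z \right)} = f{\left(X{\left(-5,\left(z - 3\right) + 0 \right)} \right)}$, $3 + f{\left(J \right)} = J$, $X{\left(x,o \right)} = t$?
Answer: $450$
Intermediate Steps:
$t = 1$ ($t = \left(-1\right)^{2} = 1$)
$X{\left(x,o \right)} = 1$
$f{\left(J \right)} = -3 + J$
$b{\left(z \right)} = -2$ ($b{\left(z \right)} = -3 + 1 = -2$)
$- 225 b{\left(- \frac{81}{-13} \right)} = \left(-225\right) \left(-2\right) = 450$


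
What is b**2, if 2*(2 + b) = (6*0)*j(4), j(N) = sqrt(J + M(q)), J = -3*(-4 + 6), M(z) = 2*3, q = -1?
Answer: 4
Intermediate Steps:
M(z) = 6
J = -6 (J = -3*2 = -6)
j(N) = 0 (j(N) = sqrt(-6 + 6) = sqrt(0) = 0)
b = -2 (b = -2 + ((6*0)*0)/2 = -2 + (0*0)/2 = -2 + (1/2)*0 = -2 + 0 = -2)
b**2 = (-2)**2 = 4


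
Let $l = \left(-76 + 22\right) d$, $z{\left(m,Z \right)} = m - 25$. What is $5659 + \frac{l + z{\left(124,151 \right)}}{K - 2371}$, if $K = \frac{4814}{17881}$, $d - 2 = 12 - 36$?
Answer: $\frac{18451374272}{3260849} \approx 5658.5$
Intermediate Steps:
$d = -22$ ($d = 2 + \left(12 - 36\right) = 2 - 24 = -22$)
$z{\left(m,Z \right)} = -25 + m$ ($z{\left(m,Z \right)} = m - 25 = -25 + m$)
$l = 1188$ ($l = \left(-76 + 22\right) \left(-22\right) = \left(-54\right) \left(-22\right) = 1188$)
$K = \frac{4814}{17881}$ ($K = 4814 \cdot \frac{1}{17881} = \frac{4814}{17881} \approx 0.26922$)
$5659 + \frac{l + z{\left(124,151 \right)}}{K - 2371} = 5659 + \frac{1188 + \left(-25 + 124\right)}{\frac{4814}{17881} - 2371} = 5659 + \frac{1188 + 99}{- \frac{42391037}{17881}} = 5659 + 1287 \left(- \frac{17881}{42391037}\right) = 5659 - \frac{1770219}{3260849} = \frac{18451374272}{3260849}$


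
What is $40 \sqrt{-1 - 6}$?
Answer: $40 i \sqrt{7} \approx 105.83 i$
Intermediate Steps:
$40 \sqrt{-1 - 6} = 40 \sqrt{-7} = 40 i \sqrt{7}$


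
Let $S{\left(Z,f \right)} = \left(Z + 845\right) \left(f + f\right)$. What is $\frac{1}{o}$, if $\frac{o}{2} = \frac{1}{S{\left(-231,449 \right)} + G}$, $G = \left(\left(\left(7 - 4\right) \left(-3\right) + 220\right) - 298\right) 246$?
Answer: $264985$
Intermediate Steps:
$S{\left(Z,f \right)} = 2 f \left(845 + Z\right)$ ($S{\left(Z,f \right)} = \left(845 + Z\right) 2 f = 2 f \left(845 + Z\right)$)
$G = -21402$ ($G = \left(\left(3 \left(-3\right) + 220\right) - 298\right) 246 = \left(\left(-9 + 220\right) - 298\right) 246 = \left(211 - 298\right) 246 = \left(-87\right) 246 = -21402$)
$o = \frac{1}{264985}$ ($o = \frac{2}{2 \cdot 449 \left(845 - 231\right) - 21402} = \frac{2}{2 \cdot 449 \cdot 614 - 21402} = \frac{2}{551372 - 21402} = \frac{2}{529970} = 2 \cdot \frac{1}{529970} = \frac{1}{264985} \approx 3.7738 \cdot 10^{-6}$)
$\frac{1}{o} = \frac{1}{\frac{1}{264985}} = 264985$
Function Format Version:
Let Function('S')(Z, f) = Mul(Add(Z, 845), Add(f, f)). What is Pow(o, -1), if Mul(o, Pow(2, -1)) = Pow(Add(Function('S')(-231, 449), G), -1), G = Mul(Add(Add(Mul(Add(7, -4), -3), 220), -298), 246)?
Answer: 264985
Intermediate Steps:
Function('S')(Z, f) = Mul(2, f, Add(845, Z)) (Function('S')(Z, f) = Mul(Add(845, Z), Mul(2, f)) = Mul(2, f, Add(845, Z)))
G = -21402 (G = Mul(Add(Add(Mul(3, -3), 220), -298), 246) = Mul(Add(Add(-9, 220), -298), 246) = Mul(Add(211, -298), 246) = Mul(-87, 246) = -21402)
o = Rational(1, 264985) (o = Mul(2, Pow(Add(Mul(2, 449, Add(845, -231)), -21402), -1)) = Mul(2, Pow(Add(Mul(2, 449, 614), -21402), -1)) = Mul(2, Pow(Add(551372, -21402), -1)) = Mul(2, Pow(529970, -1)) = Mul(2, Rational(1, 529970)) = Rational(1, 264985) ≈ 3.7738e-6)
Pow(o, -1) = Pow(Rational(1, 264985), -1) = 264985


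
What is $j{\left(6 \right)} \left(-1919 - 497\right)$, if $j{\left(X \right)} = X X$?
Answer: $-86976$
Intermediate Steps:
$j{\left(X \right)} = X^{2}$
$j{\left(6 \right)} \left(-1919 - 497\right) = 6^{2} \left(-1919 - 497\right) = 36 \left(-1919 - 497\right) = 36 \left(-2416\right) = -86976$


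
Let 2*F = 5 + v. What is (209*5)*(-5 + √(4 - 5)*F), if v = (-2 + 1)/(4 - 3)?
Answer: -5225 + 2090*I ≈ -5225.0 + 2090.0*I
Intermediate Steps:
v = -1 (v = -1/1 = -1*1 = -1)
F = 2 (F = (5 - 1)/2 = (½)*4 = 2)
(209*5)*(-5 + √(4 - 5)*F) = (209*5)*(-5 + √(4 - 5)*2) = 1045*(-5 + √(-1)*2) = 1045*(-5 + I*2) = 1045*(-5 + 2*I) = -5225 + 2090*I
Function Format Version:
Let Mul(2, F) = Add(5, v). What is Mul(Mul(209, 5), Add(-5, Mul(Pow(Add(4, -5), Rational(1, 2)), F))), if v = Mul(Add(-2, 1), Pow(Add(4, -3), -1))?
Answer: Add(-5225, Mul(2090, I)) ≈ Add(-5225.0, Mul(2090.0, I))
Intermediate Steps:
v = -1 (v = Mul(-1, Pow(1, -1)) = Mul(-1, 1) = -1)
F = 2 (F = Mul(Rational(1, 2), Add(5, -1)) = Mul(Rational(1, 2), 4) = 2)
Mul(Mul(209, 5), Add(-5, Mul(Pow(Add(4, -5), Rational(1, 2)), F))) = Mul(Mul(209, 5), Add(-5, Mul(Pow(Add(4, -5), Rational(1, 2)), 2))) = Mul(1045, Add(-5, Mul(Pow(-1, Rational(1, 2)), 2))) = Mul(1045, Add(-5, Mul(I, 2))) = Mul(1045, Add(-5, Mul(2, I))) = Add(-5225, Mul(2090, I))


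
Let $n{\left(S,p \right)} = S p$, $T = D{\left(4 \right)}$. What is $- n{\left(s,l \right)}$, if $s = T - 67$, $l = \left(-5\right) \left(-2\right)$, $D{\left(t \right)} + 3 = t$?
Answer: $660$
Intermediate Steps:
$D{\left(t \right)} = -3 + t$
$l = 10$
$T = 1$ ($T = -3 + 4 = 1$)
$s = -66$ ($s = 1 - 67 = -66$)
$- n{\left(s,l \right)} = - \left(-66\right) 10 = \left(-1\right) \left(-660\right) = 660$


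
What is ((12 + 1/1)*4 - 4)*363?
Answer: 17424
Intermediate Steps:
((12 + 1/1)*4 - 4)*363 = ((12 + 1)*4 - 4)*363 = (13*4 - 4)*363 = (52 - 4)*363 = 48*363 = 17424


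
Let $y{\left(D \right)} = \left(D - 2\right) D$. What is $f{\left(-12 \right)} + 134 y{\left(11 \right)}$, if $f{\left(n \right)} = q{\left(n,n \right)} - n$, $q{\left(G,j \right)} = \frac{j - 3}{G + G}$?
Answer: $\frac{106229}{8} \approx 13279.0$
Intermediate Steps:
$q{\left(G,j \right)} = \frac{-3 + j}{2 G}$
$y{\left(D \right)} = D \left(-2 + D\right)$ ($y{\left(D \right)} = \left(-2 + D\right) D = D \left(-2 + D\right)$)
$f{\left(n \right)} = - n + \frac{-3 + n}{2 n}$ ($f{\left(n \right)} = \frac{-3 + n}{2 n} - n = - n + \frac{-3 + n}{2 n}$)
$f{\left(-12 \right)} + 134 y{\left(11 \right)} = \left(\frac{1}{2} - -12 - \frac{3}{2 \left(-12\right)}\right) + 134 \cdot 11 \left(-2 + 11\right) = \left(\frac{1}{2} + 12 - - \frac{1}{8}\right) + 134 \cdot 11 \cdot 9 = \left(\frac{1}{2} + 12 + \frac{1}{8}\right) + 134 \cdot 99 = \frac{101}{8} + 13266 = \frac{106229}{8}$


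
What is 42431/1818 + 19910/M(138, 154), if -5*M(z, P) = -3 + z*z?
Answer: 18998387/1048986 ≈ 18.111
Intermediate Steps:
M(z, P) = ⅗ - z²/5 (M(z, P) = -(-3 + z*z)/5 = -(-3 + z²)/5 = ⅗ - z²/5)
42431/1818 + 19910/M(138, 154) = 42431/1818 + 19910/(⅗ - ⅕*138²) = 42431*(1/1818) + 19910/(⅗ - ⅕*19044) = 42431/1818 + 19910/(⅗ - 19044/5) = 42431/1818 + 19910/(-19041/5) = 42431/1818 + 19910*(-5/19041) = 42431/1818 - 9050/1731 = 18998387/1048986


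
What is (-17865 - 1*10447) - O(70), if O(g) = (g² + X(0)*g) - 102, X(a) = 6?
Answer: -33530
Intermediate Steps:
O(g) = -102 + g² + 6*g (O(g) = (g² + 6*g) - 102 = -102 + g² + 6*g)
(-17865 - 1*10447) - O(70) = (-17865 - 1*10447) - (-102 + 70² + 6*70) = (-17865 - 10447) - (-102 + 4900 + 420) = -28312 - 1*5218 = -28312 - 5218 = -33530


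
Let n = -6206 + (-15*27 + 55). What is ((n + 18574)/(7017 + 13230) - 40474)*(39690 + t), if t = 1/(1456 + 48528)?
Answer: -135475668274813555/84335504 ≈ -1.6064e+9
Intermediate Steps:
t = 1/49984 ≈ 2.0006e-5
n = -6556 (n = -6206 + (-405 + 55) = -6206 - 350 = -6556)
((n + 18574)/(7017 + 13230) - 40474)*(39690 + t) = ((-6556 + 18574)/(7017 + 13230) - 40474)*(39690 + 1/49984) = (12018/20247 - 40474)*(1983864961/49984) = (12018*(1/20247) - 40474)*(1983864961/49984) = (4006/6749 - 40474)*(1983864961/49984) = -273155020/6749*1983864961/49984 = -135475668274813555/84335504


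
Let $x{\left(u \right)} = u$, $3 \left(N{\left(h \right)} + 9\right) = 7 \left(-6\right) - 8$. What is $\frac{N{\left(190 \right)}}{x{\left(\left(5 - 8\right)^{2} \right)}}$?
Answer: $- \frac{77}{27} \approx -2.8519$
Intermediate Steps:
$N{\left(h \right)} = - \frac{77}{3}$ ($N{\left(h \right)} = -9 + \frac{7 \left(-6\right) - 8}{3} = -9 + \frac{-42 - 8}{3} = -9 + \frac{1}{3} \left(-50\right) = -9 - \frac{50}{3} = - \frac{77}{3}$)
$\frac{N{\left(190 \right)}}{x{\left(\left(5 - 8\right)^{2} \right)}} = - \frac{77}{3 \left(5 - 8\right)^{2}} = - \frac{77}{3 \left(-3\right)^{2}} = - \frac{77}{3 \cdot 9} = \left(- \frac{77}{3}\right) \frac{1}{9} = - \frac{77}{27}$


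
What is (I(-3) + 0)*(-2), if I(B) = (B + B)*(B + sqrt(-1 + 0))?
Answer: -36 + 12*I ≈ -36.0 + 12.0*I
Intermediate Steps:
I(B) = 2*B*(I + B) (I(B) = (2*B)*(B + sqrt(-1)) = (2*B)*(B + I) = (2*B)*(I + B) = 2*B*(I + B))
(I(-3) + 0)*(-2) = (2*(-3)*(I - 3) + 0)*(-2) = (2*(-3)*(-3 + I) + 0)*(-2) = ((18 - 6*I) + 0)*(-2) = (18 - 6*I)*(-2) = -36 + 12*I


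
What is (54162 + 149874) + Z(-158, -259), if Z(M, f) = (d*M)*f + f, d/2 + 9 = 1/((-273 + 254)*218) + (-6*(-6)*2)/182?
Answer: -13473909171/26923 ≈ -5.0046e+5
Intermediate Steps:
d = -3243277/188461 (d = -18 + 2*(1/((-273 + 254)*218) + (-6*(-6)*2)/182) = -18 + 2*((1/218)/(-19) + (36*2)*(1/182)) = -18 + 2*(-1/19*1/218 + 72*(1/182)) = -18 + 2*(-1/4142 + 36/91) = -18 + 2*(149021/376922) = -18 + 149021/188461 = -3243277/188461 ≈ -17.209)
Z(M, f) = f - 3243277*M*f/188461 (Z(M, f) = (-3243277*M/188461)*f + f = -3243277*M*f/188461 + f = f - 3243277*M*f/188461)
(54162 + 149874) + Z(-158, -259) = (54162 + 149874) + (1/188461)*(-259)*(188461 - 3243277*(-158)) = 204036 + (1/188461)*(-259)*(188461 + 512437766) = 204036 + (1/188461)*(-259)*512626227 = 204036 - 18967170399/26923 = -13473909171/26923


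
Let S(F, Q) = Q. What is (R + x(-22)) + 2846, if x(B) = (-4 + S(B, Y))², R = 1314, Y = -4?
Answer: 4224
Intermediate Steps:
x(B) = 64 (x(B) = (-4 - 4)² = (-8)² = 64)
(R + x(-22)) + 2846 = (1314 + 64) + 2846 = 1378 + 2846 = 4224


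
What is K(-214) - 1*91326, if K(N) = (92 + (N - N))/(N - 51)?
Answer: -24201482/265 ≈ -91326.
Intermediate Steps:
K(N) = 92/(-51 + N) (K(N) = (92 + 0)/(-51 + N) = 92/(-51 + N))
K(-214) - 1*91326 = 92/(-51 - 214) - 1*91326 = 92/(-265) - 91326 = 92*(-1/265) - 91326 = -92/265 - 91326 = -24201482/265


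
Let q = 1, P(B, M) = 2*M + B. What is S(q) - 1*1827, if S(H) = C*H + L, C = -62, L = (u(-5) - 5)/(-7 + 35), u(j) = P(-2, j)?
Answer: -52909/28 ≈ -1889.6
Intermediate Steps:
P(B, M) = B + 2*M
u(j) = -2 + 2*j
L = -17/28 (L = ((-2 + 2*(-5)) - 5)/(-7 + 35) = ((-2 - 10) - 5)/28 = (-12 - 5)*(1/28) = -17*1/28 = -17/28 ≈ -0.60714)
S(H) = -17/28 - 62*H (S(H) = -62*H - 17/28 = -17/28 - 62*H)
S(q) - 1*1827 = (-17/28 - 62*1) - 1*1827 = (-17/28 - 62) - 1827 = -1753/28 - 1827 = -52909/28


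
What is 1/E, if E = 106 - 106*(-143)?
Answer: 1/15264 ≈ 6.5514e-5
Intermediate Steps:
E = 15264 (E = 106 + 15158 = 15264)
1/E = 1/15264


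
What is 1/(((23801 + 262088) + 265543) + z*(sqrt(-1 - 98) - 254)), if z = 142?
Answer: 42947/22133504061 - 71*I*sqrt(11)/44267008122 ≈ 1.9404e-6 - 5.3195e-9*I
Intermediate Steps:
1/(((23801 + 262088) + 265543) + z*(sqrt(-1 - 98) - 254)) = 1/(((23801 + 262088) + 265543) + 142*(sqrt(-1 - 98) - 254)) = 1/((285889 + 265543) + 142*(sqrt(-99) - 254)) = 1/(551432 + 142*(3*I*sqrt(11) - 254)) = 1/(551432 + 142*(-254 + 3*I*sqrt(11))) = 1/(551432 + (-36068 + 426*I*sqrt(11))) = 1/(515364 + 426*I*sqrt(11))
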